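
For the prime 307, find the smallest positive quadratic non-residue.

(2/307) = −1, so 2 is the smallest positive non-residue mod 307.

2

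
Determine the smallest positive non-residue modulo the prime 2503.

3

(2/2503) = +1, so 2 is a residue.
(3/2503) = −1, so 3 is the smallest positive non-residue mod 2503.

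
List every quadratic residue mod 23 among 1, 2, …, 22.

1, 2, 3, 4, 6, 8, 9, 12, 13, 16, 18

Square k = 1,…,11 (k and 23−k give the same square):
1²=1, 2²=4, 3²=9, 4²=16, 5²≡2, 6²≡13, 7²≡3, 8²≡18, 9²≡12, 10²≡8, 11²≡6 (mod 23).
So the quadratic residues mod 23 are {1, 2, 3, 4, 6, 8, 9, 12, 13, 16, 18}.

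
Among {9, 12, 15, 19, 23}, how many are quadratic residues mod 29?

(9/29) = +1 → QR.
(12/29) = -1 → non-residue.
(15/29) = -1 → non-residue.
(19/29) = -1 → non-residue.
(23/29) = +1 → QR.
Total quadratic residues among the 5: 2.

2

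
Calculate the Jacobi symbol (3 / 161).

Reciprocity: 3 ≡ 3 and 161 ≡ 1 (mod 4), so (3/161) = +(161/3).
Reduce top mod 3: now compute (2/3).
Pull out 2: since 3 ≡ 3 (mod 8), (2/3) = -1.
Reached (1/3) = 1. Collecting the sign flips along the way, the symbol is -1.

-1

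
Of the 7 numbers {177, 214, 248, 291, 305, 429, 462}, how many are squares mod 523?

(177/523) = +1 → QR.
(214/523) = -1 → non-residue.
(248/523) = -1 → non-residue.
(291/523) = +1 → QR.
(305/523) = +1 → QR.
(429/523) = -1 → non-residue.
(462/523) = +1 → QR.
Total quadratic residues among the 7: 4.

4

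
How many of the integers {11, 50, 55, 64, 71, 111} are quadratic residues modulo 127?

(11/127) = +1 → QR.
(50/127) = +1 → QR.
(55/127) = -1 → non-residue.
(64/127) = +1 → QR.
(71/127) = +1 → QR.
(111/127) = -1 → non-residue.
Total quadratic residues among the 6: 4.

4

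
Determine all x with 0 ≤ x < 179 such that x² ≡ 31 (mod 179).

63, 116

Since 179 ≡ 3 (mod 4), a square root of 31 is 31^((179+1)/4) = 31^45 mod 179.
Repeated squaring: 31^2≡66, 31^4≡60, 31^8≡20, 31^16≡42, 31^32≡153 (mod 179).
31^45 = 31^(32+8+4+1) ≡ 116 (mod 179).
Check: 116² = 13456 ≡ 31 (mod 179). The two roots are 63 and 116.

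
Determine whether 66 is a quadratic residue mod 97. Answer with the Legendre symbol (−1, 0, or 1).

Pull out 2: since 97 ≡ 1 (mod 8), (2/97) = +1.
Reciprocity: 33 ≡ 1 and 97 ≡ 1 (mod 4), so (33/97) = +(97/33).
Reduce top mod 33: now compute (31/33).
Reciprocity: 31 ≡ 3 and 33 ≡ 1 (mod 4), so (31/33) = +(33/31).
Reduce top mod 31: now compute (2/31).
Pull out 2: since 31 ≡ 7 (mod 8), (2/31) = +1.
Reached (1/31) = 1. Collecting the sign flips along the way, the symbol is +1.

1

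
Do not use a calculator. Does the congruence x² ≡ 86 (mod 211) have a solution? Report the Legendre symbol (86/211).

-1

Pull out 2: since 211 ≡ 3 (mod 8), (2/211) = -1.
Reciprocity: 43 ≡ 3 and 211 ≡ 3 (mod 4), so (43/211) = −(211/43).
Reduce top mod 43: now compute (39/43).
Reciprocity: 39 ≡ 3 and 43 ≡ 3 (mod 4), so (39/43) = −(43/39).
Reduce top mod 39: now compute (4/39).
Pull out 2^2: since 39 ≡ 7 (mod 8), (2/39) = +1, so (2/39)^2 = +1.
Reached (1/39) = 1. Collecting the sign flips along the way, the symbol is -1.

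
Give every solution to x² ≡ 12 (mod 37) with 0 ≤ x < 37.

37 ≡ 1 (mod 4), so we find a root by search.
Trying successive values, 7² = 49 ≡ 12 (mod 37). The other root is 37 − 7 = 30.

7, 30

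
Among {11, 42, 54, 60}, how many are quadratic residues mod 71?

2

(11/71) = -1 → non-residue.
(42/71) = -1 → non-residue.
(54/71) = +1 → QR.
(60/71) = +1 → QR.
Total quadratic residues among the 4: 2.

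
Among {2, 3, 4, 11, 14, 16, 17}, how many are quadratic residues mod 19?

(2/19) = -1 → non-residue.
(3/19) = -1 → non-residue.
(4/19) = +1 → QR.
(11/19) = +1 → QR.
(14/19) = -1 → non-residue.
(16/19) = +1 → QR.
(17/19) = +1 → QR.
Total quadratic residues among the 7: 4.

4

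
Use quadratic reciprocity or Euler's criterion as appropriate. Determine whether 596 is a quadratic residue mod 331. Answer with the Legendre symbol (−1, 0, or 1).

First reduce: 596 ≡ 265 (mod 331).
Reciprocity: 265 ≡ 1 and 331 ≡ 3 (mod 4), so (265/331) = +(331/265).
Reduce top mod 265: now compute (66/265).
Pull out 2: since 265 ≡ 1 (mod 8), (2/265) = +1.
Reciprocity: 33 ≡ 1 and 265 ≡ 1 (mod 4), so (33/265) = +(265/33).
Reduce top mod 33: now compute (1/33).
Reached (1/33) = 1. Collecting the sign flips along the way, the symbol is +1.

1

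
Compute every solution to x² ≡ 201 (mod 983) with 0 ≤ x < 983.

355, 628

Since 983 ≡ 3 (mod 4), a square root of 201 is 201^((983+1)/4) = 201^246 mod 983.
Repeated squaring: 201^2≡98, 201^4≡757, 201^8≡943, 201^16≡617, 201^32≡268, 201^64≡65, 201^128≡293 (mod 983).
201^246 = 201^(128+64+32+16+4+2) ≡ 355 (mod 983).
Check: 355² = 126025 ≡ 201 (mod 983). The two roots are 355 and 628.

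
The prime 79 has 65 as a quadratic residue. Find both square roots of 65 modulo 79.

Since 79 ≡ 3 (mod 4), a square root of 65 is 65^((79+1)/4) = 65^20 mod 79.
Repeated squaring: 65^2≡38, 65^4≡22, 65^8≡10, 65^16≡21 (mod 79).
65^20 = 65^(16+4) ≡ 67 (mod 79).
Check: 67² = 4489 ≡ 65 (mod 79). The two roots are 12 and 67.

12, 67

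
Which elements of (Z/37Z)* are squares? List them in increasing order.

1, 3, 4, 7, 9, 10, 11, 12, 16, 21, 25, 26, 27, 28, 30, 33, 34, 36

Square k = 1,…,18 (k and 37−k give the same square):
1²=1, 2²=4, 3²=9, 4²=16, 5²=25, 6²=36, 7²≡12, 8²≡27, 9²≡7, 10²≡26, 11²≡10, 12²≡33, 13²≡21, 14²≡11, 15²≡3, 16²≡34, 17²≡30, 18²≡28 (mod 37).
So the quadratic residues mod 37 are {1, 3, 4, 7, 9, 10, 11, 12, 16, 21, 25, 26, 27, 28, 30, 33, 34, 36}.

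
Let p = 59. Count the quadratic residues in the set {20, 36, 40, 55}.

2

(20/59) = +1 → QR.
(36/59) = +1 → QR.
(40/59) = -1 → non-residue.
(55/59) = -1 → non-residue.
Total quadratic residues among the 4: 2.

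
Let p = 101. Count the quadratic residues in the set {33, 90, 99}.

(33/101) = +1 → QR.
(90/101) = -1 → non-residue.
(99/101) = -1 → non-residue.
Total quadratic residues among the 3: 1.

1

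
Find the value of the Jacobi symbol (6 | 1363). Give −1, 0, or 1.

Pull out 2: since 1363 ≡ 3 (mod 8), (2/1363) = -1.
Reciprocity: 3 ≡ 3 and 1363 ≡ 3 (mod 4), so (3/1363) = −(1363/3).
Reduce top mod 3: now compute (1/3).
Reached (1/3) = 1. Collecting the sign flips along the way, the symbol is +1.

1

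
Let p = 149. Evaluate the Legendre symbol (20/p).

1

Pull out 2^2: since 149 ≡ 5 (mod 8), (2/149) = -1, so (2/149)^2 = +1.
Reciprocity: 5 ≡ 1 and 149 ≡ 1 (mod 4), so (5/149) = +(149/5).
Reduce top mod 5: now compute (4/5).
Pull out 2^2: since 5 ≡ 5 (mod 8), (2/5) = -1, so (2/5)^2 = +1.
Reached (1/5) = 1. Collecting the sign flips along the way, the symbol is +1.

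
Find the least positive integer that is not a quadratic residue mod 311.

(2/311) = +1, so 2 is a residue.
(3/311) = +1, so 3 is a residue.
(4/311) = +1, so 4 is a residue.
(5/311) = +1, so 5 is a residue.
(6/311) = +1, so 6 is a residue.
(7/311) = +1, so 7 is a residue.
(8/311) = +1, so 8 is a residue.
(9/311) = +1, so 9 is a residue.
(10/311) = +1, so 10 is a residue.
(11/311) = −1, so 11 is the smallest positive non-residue mod 311.

11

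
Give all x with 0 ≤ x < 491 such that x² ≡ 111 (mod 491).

Since 491 ≡ 3 (mod 4), a square root of 111 is 111^((491+1)/4) = 111^123 mod 491.
Repeated squaring: 111^2≡46, 111^4≡152, 111^8≡27, 111^16≡238, 111^32≡179, 111^64≡126 (mod 491).
111^123 = 111^(64+32+16+8+2+1) ≡ 354 (mod 491).
Check: 354² = 125316 ≡ 111 (mod 491). The two roots are 137 and 354.

137, 354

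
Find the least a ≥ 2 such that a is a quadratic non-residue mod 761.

3

(2/761) = +1, so 2 is a residue.
(3/761) = −1, so 3 is the smallest positive non-residue mod 761.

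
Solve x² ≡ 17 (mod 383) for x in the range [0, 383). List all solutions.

20, 363

Since 383 ≡ 3 (mod 4), a square root of 17 is 17^((383+1)/4) = 17^96 mod 383.
Repeated squaring: 17^2≡289, 17^4≡27, 17^8≡346, 17^16≡220, 17^32≡142, 17^64≡248 (mod 383).
17^96 = 17^(64+32) ≡ 363 (mod 383).
Check: 363² = 131769 ≡ 17 (mod 383). The two roots are 20 and 363.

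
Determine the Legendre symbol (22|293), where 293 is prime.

Pull out 2: since 293 ≡ 5 (mod 8), (2/293) = -1.
Reciprocity: 11 ≡ 3 and 293 ≡ 1 (mod 4), so (11/293) = +(293/11).
Reduce top mod 11: now compute (7/11).
Reciprocity: 7 ≡ 3 and 11 ≡ 3 (mod 4), so (7/11) = −(11/7).
Reduce top mod 7: now compute (4/7).
Pull out 2^2: since 7 ≡ 7 (mod 8), (2/7) = +1, so (2/7)^2 = +1.
Reached (1/7) = 1. Collecting the sign flips along the way, the symbol is +1.

1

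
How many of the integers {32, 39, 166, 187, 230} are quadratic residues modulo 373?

1

(32/373) = -1 → non-residue.
(39/373) = +1 → QR.
(166/373) = -1 → non-residue.
(187/373) = -1 → non-residue.
(230/373) = -1 → non-residue.
Total quadratic residues among the 5: 1.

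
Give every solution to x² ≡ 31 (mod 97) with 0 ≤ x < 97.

97 ≡ 1 (mod 4), so we find a root by search.
Trying successive values, 15² = 225 ≡ 31 (mod 97). The other root is 97 − 15 = 82.

15, 82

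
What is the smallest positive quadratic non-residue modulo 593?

3

(2/593) = +1, so 2 is a residue.
(3/593) = −1, so 3 is the smallest positive non-residue mod 593.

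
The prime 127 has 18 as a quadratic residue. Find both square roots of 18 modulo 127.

Since 127 ≡ 3 (mod 4), a square root of 18 is 18^((127+1)/4) = 18^32 mod 127.
Repeated squaring: 18^2≡70, 18^4≡74, 18^8≡15, 18^16≡98, 18^32≡79 (mod 127).
18^32 = 18^(32) ≡ 79 (mod 127).
Check: 79² = 6241 ≡ 18 (mod 127). The two roots are 48 and 79.

48, 79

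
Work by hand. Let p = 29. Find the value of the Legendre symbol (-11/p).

-1

First reduce: -11 ≡ 18 (mod 29).
Pull out 2: since 29 ≡ 5 (mod 8), (2/29) = -1.
Reciprocity: 9 ≡ 1 and 29 ≡ 1 (mod 4), so (9/29) = +(29/9).
Reduce top mod 9: now compute (2/9).
Pull out 2: since 9 ≡ 1 (mod 8), (2/9) = +1.
Reached (1/9) = 1. Collecting the sign flips along the way, the symbol is -1.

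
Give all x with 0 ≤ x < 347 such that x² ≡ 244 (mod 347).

Since 347 ≡ 3 (mod 4), a square root of 244 is 244^((347+1)/4) = 244^87 mod 347.
Repeated squaring: 244^2≡199, 244^4≡43, 244^8≡114, 244^16≡157, 244^32≡12, 244^64≡144 (mod 347).
244^87 = 244^(64+16+4+2+1) ≡ 130 (mod 347).
Check: 130² = 16900 ≡ 244 (mod 347). The two roots are 130 and 217.

130, 217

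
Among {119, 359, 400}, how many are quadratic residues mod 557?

3

(119/557) = +1 → QR.
(359/557) = +1 → QR.
(400/557) = +1 → QR.
Total quadratic residues among the 3: 3.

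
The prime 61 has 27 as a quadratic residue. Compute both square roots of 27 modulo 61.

24, 37

61 ≡ 1 (mod 4), so we find a root by search.
Trying successive values, 24² = 576 ≡ 27 (mod 61). The other root is 61 − 24 = 37.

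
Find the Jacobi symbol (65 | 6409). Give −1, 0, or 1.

Reciprocity: 65 ≡ 1 and 6409 ≡ 1 (mod 4), so (65/6409) = +(6409/65).
Reduce top mod 65: now compute (39/65).
Reciprocity: 39 ≡ 3 and 65 ≡ 1 (mod 4), so (39/65) = +(65/39).
Reduce top mod 39: now compute (26/39).
Pull out 2: since 39 ≡ 7 (mod 8), (2/39) = +1.
Reciprocity: 13 ≡ 1 and 39 ≡ 3 (mod 4), so (13/39) = +(39/13).
Reduce top mod 13: now compute (0/13).
Top reduces to 0: gcd > 1, so the symbol is 0.

0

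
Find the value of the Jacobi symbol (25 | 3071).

Reciprocity: 25 ≡ 1 and 3071 ≡ 3 (mod 4), so (25/3071) = +(3071/25).
Reduce top mod 25: now compute (21/25).
Reciprocity: 21 ≡ 1 and 25 ≡ 1 (mod 4), so (21/25) = +(25/21).
Reduce top mod 21: now compute (4/21).
Pull out 2^2: since 21 ≡ 5 (mod 8), (2/21) = -1, so (2/21)^2 = +1.
Reached (1/21) = 1. Collecting the sign flips along the way, the symbol is +1.

1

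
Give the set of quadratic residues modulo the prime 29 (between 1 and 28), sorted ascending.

Square k = 1,…,14 (k and 29−k give the same square):
1²=1, 2²=4, 3²=9, 4²=16, 5²=25, 6²≡7, 7²≡20, 8²≡6, 9²≡23, 10²≡13, 11²≡5, 12²≡28, 13²≡24, 14²≡22 (mod 29).
So the quadratic residues mod 29 are {1, 4, 5, 6, 7, 9, 13, 16, 20, 22, 23, 24, 25, 28}.

1 4 5 6 7 9 13 16 20 22 23 24 25 28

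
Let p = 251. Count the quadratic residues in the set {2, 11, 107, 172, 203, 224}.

(2/251) = -1 → non-residue.
(11/251) = -1 → non-residue.
(107/251) = -1 → non-residue.
(172/251) = -1 → non-residue.
(203/251) = -1 → non-residue.
(224/251) = -1 → non-residue.
Total quadratic residues among the 6: 0.

0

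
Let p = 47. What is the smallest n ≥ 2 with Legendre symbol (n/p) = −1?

(2/47) = +1, so 2 is a residue.
(3/47) = +1, so 3 is a residue.
(4/47) = +1, so 4 is a residue.
(5/47) = −1, so 5 is the smallest positive non-residue mod 47.

5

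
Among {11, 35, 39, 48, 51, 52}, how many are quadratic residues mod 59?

(11/59) = -1 → non-residue.
(35/59) = +1 → QR.
(39/59) = -1 → non-residue.
(48/59) = +1 → QR.
(51/59) = +1 → QR.
(52/59) = -1 → non-residue.
Total quadratic residues among the 6: 3.

3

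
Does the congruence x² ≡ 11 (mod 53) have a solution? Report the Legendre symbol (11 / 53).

1

Euler's criterion: (11/53) ≡ 11^26 (mod 53).
11^2 ≡ 15 (mod 53)
11^4 ≡ 13 (mod 53)
11^8 ≡ 10 (mod 53)
11^16 ≡ 47 (mod 53)
11^26 = 11^(16+8+2) ≡ 1 (mod 53).
Result is 1, so (11/53) = 1.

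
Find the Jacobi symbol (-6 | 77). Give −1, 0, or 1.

First reduce: -6 ≡ 71 (mod 77).
Reciprocity: 71 ≡ 3 and 77 ≡ 1 (mod 4), so (71/77) = +(77/71).
Reduce top mod 71: now compute (6/71).
Pull out 2: since 71 ≡ 7 (mod 8), (2/71) = +1.
Reciprocity: 3 ≡ 3 and 71 ≡ 3 (mod 4), so (3/71) = −(71/3).
Reduce top mod 3: now compute (2/3).
Pull out 2: since 3 ≡ 3 (mod 8), (2/3) = -1.
Reached (1/3) = 1. Collecting the sign flips along the way, the symbol is +1.

1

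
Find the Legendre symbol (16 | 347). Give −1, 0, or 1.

1

Pull out 2^4: since 347 ≡ 3 (mod 8), (2/347) = -1, so (2/347)^4 = +1.
Reached (1/347) = 1. Collecting the sign flips along the way, the symbol is +1.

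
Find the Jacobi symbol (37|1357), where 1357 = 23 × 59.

Reciprocity: 37 ≡ 1 and 1357 ≡ 1 (mod 4), so (37/1357) = +(1357/37).
Reduce top mod 37: now compute (25/37).
Reciprocity: 25 ≡ 1 and 37 ≡ 1 (mod 4), so (25/37) = +(37/25).
Reduce top mod 25: now compute (12/25).
Pull out 2^2: since 25 ≡ 1 (mod 8), (2/25) = +1, so (2/25)^2 = +1.
Reciprocity: 3 ≡ 3 and 25 ≡ 1 (mod 4), so (3/25) = +(25/3).
Reduce top mod 3: now compute (1/3).
Reached (1/3) = 1. Collecting the sign flips along the way, the symbol is +1.

1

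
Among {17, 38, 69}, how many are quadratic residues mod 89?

(17/89) = +1 → QR.
(38/89) = -1 → non-residue.
(69/89) = +1 → QR.
Total quadratic residues among the 3: 2.

2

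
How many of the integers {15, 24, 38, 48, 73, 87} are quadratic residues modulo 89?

(15/89) = -1 → non-residue.
(24/89) = -1 → non-residue.
(38/89) = -1 → non-residue.
(48/89) = -1 → non-residue.
(73/89) = +1 → QR.
(87/89) = +1 → QR.
Total quadratic residues among the 6: 2.

2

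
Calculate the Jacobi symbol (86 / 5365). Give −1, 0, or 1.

Pull out 2: since 5365 ≡ 5 (mod 8), (2/5365) = -1.
Reciprocity: 43 ≡ 3 and 5365 ≡ 1 (mod 4), so (43/5365) = +(5365/43).
Reduce top mod 43: now compute (33/43).
Reciprocity: 33 ≡ 1 and 43 ≡ 3 (mod 4), so (33/43) = +(43/33).
Reduce top mod 33: now compute (10/33).
Pull out 2: since 33 ≡ 1 (mod 8), (2/33) = +1.
Reciprocity: 5 ≡ 1 and 33 ≡ 1 (mod 4), so (5/33) = +(33/5).
Reduce top mod 5: now compute (3/5).
Reciprocity: 3 ≡ 3 and 5 ≡ 1 (mod 4), so (3/5) = +(5/3).
Reduce top mod 3: now compute (2/3).
Pull out 2: since 3 ≡ 3 (mod 8), (2/3) = -1.
Reached (1/3) = 1. Collecting the sign flips along the way, the symbol is +1.

1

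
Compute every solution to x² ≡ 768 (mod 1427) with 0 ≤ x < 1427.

645, 782

Since 1427 ≡ 3 (mod 4), a square root of 768 is 768^((1427+1)/4) = 768^357 mod 1427.
Repeated squaring: 768^2≡473, 768^4≡1117, 768^8≡491, 768^16≡1345, 768^32≡1016, 768^64≡535, 768^128≡825, 768^256≡1373 (mod 1427).
768^357 = 768^(256+64+32+4+1) ≡ 782 (mod 1427).
Check: 782² = 611524 ≡ 768 (mod 1427). The two roots are 645 and 782.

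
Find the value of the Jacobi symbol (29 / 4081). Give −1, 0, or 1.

-1

Reciprocity: 29 ≡ 1 and 4081 ≡ 1 (mod 4), so (29/4081) = +(4081/29).
Reduce top mod 29: now compute (21/29).
Reciprocity: 21 ≡ 1 and 29 ≡ 1 (mod 4), so (21/29) = +(29/21).
Reduce top mod 21: now compute (8/21).
Pull out 2^3: since 21 ≡ 5 (mod 8), (2/21) = -1, so (2/21)^3 = -1.
Reached (1/21) = 1. Collecting the sign flips along the way, the symbol is -1.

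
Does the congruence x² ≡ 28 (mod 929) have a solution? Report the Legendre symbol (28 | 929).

Euler's criterion: (28/929) ≡ 28^464 (mod 929).
28^2 ≡ 784 (mod 929)
28^4 ≡ 587 (mod 929)
28^8 ≡ 839 (mod 929)
28^16 ≡ 668 (mod 929)
28^32 ≡ 304 (mod 929)
28^64 ≡ 445 (mod 929)
28^128 ≡ 148 (mod 929)
28^256 ≡ 537 (mod 929)
28^464 = 28^(256+128+64+16) ≡ 928 (mod 929).
Result is 928 ≡ −1, so (28/929) = −1.

-1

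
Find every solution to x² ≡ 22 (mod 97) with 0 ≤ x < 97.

97 ≡ 1 (mod 4), so we find a root by search.
Trying successive values, 33² = 1089 ≡ 22 (mod 97). The other root is 97 − 33 = 64.

33, 64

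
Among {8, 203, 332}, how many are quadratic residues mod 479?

(8/479) = +1 → QR.
(203/479) = -1 → non-residue.
(332/479) = -1 → non-residue.
Total quadratic residues among the 3: 1.

1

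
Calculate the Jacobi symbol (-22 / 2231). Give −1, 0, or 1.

First reduce: -22 ≡ 2209 (mod 2231).
Reciprocity: 2209 ≡ 1 and 2231 ≡ 3 (mod 4), so (2209/2231) = +(2231/2209).
Reduce top mod 2209: now compute (22/2209).
Pull out 2: since 2209 ≡ 1 (mod 8), (2/2209) = +1.
Reciprocity: 11 ≡ 3 and 2209 ≡ 1 (mod 4), so (11/2209) = +(2209/11).
Reduce top mod 11: now compute (9/11).
Reciprocity: 9 ≡ 1 and 11 ≡ 3 (mod 4), so (9/11) = +(11/9).
Reduce top mod 9: now compute (2/9).
Pull out 2: since 9 ≡ 1 (mod 8), (2/9) = +1.
Reached (1/9) = 1. Collecting the sign flips along the way, the symbol is +1.

1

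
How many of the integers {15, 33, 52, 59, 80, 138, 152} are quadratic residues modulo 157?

3

(15/157) = -1 → non-residue.
(33/157) = +1 → QR.
(52/157) = +1 → QR.
(59/157) = -1 → non-residue.
(80/157) = -1 → non-residue.
(138/157) = +1 → QR.
(152/157) = -1 → non-residue.
Total quadratic residues among the 7: 3.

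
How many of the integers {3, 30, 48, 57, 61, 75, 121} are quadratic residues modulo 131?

(3/131) = +1 → QR.
(30/131) = -1 → non-residue.
(48/131) = +1 → QR.
(57/131) = -1 → non-residue.
(61/131) = +1 → QR.
(75/131) = +1 → QR.
(121/131) = +1 → QR.
Total quadratic residues among the 7: 5.

5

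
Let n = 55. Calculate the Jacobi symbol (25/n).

0

Reciprocity: 25 ≡ 1 and 55 ≡ 3 (mod 4), so (25/55) = +(55/25).
Reduce top mod 25: now compute (5/25).
Reciprocity: 5 ≡ 1 and 25 ≡ 1 (mod 4), so (5/25) = +(25/5).
Reduce top mod 5: now compute (0/5).
Top reduces to 0: gcd > 1, so the symbol is 0.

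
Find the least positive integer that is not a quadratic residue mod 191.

7

(2/191) = +1, so 2 is a residue.
(3/191) = +1, so 3 is a residue.
(4/191) = +1, so 4 is a residue.
(5/191) = +1, so 5 is a residue.
(6/191) = +1, so 6 is a residue.
(7/191) = −1, so 7 is the smallest positive non-residue mod 191.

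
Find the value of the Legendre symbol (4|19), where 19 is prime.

1

Pull out 2^2: since 19 ≡ 3 (mod 8), (2/19) = -1, so (2/19)^2 = +1.
Reached (1/19) = 1. Collecting the sign flips along the way, the symbol is +1.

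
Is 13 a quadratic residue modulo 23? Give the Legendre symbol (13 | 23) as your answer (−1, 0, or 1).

Euler's criterion: (13/23) ≡ 13^11 (mod 23).
13^2 ≡ 8 (mod 23)
13^4 ≡ 18 (mod 23)
13^8 ≡ 2 (mod 23)
13^11 = 13^(8+2+1) ≡ 1 (mod 23).
Result is 1, so (13/23) = 1.

1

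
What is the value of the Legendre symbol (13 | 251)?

1

Euler's criterion: (13/251) ≡ 13^125 (mod 251).
13^2 ≡ 169 (mod 251)
13^4 ≡ 198 (mod 251)
13^8 ≡ 48 (mod 251)
13^16 ≡ 45 (mod 251)
13^32 ≡ 17 (mod 251)
13^64 ≡ 38 (mod 251)
13^125 = 13^(64+32+16+8+4+1) ≡ 1 (mod 251).
Result is 1, so (13/251) = 1.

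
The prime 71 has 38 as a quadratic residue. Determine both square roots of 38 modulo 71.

Since 71 ≡ 3 (mod 4), a square root of 38 is 38^((71+1)/4) = 38^18 mod 71.
Repeated squaring: 38^2≡24, 38^4≡8, 38^8≡64, 38^16≡49 (mod 71).
38^18 = 38^(16+2) ≡ 40 (mod 71).
Check: 40² = 1600 ≡ 38 (mod 71). The two roots are 31 and 40.

31, 40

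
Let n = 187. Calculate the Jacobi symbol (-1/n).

-1

First reduce: -1 ≡ 186 (mod 187).
Pull out 2: since 187 ≡ 3 (mod 8), (2/187) = -1.
Reciprocity: 93 ≡ 1 and 187 ≡ 3 (mod 4), so (93/187) = +(187/93).
Reduce top mod 93: now compute (1/93).
Reached (1/93) = 1. Collecting the sign flips along the way, the symbol is -1.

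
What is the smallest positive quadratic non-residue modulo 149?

(2/149) = −1, so 2 is the smallest positive non-residue mod 149.

2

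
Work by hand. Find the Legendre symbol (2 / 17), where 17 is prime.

1

Euler's criterion: (2/17) ≡ 2^8 (mod 17).
2^2 ≡ 4 (mod 17)
2^4 ≡ 16 (mod 17)
2^8 ≡ 1 (mod 17)
2^8 = 2^(8) ≡ 1 (mod 17).
Result is 1, so (2/17) = 1.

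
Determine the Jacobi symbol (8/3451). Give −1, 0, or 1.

-1

Pull out 2^3: since 3451 ≡ 3 (mod 8), (2/3451) = -1, so (2/3451)^3 = -1.
Reached (1/3451) = 1. Collecting the sign flips along the way, the symbol is -1.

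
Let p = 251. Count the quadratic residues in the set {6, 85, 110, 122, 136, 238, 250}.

(6/251) = -1 → non-residue.
(85/251) = +1 → QR.
(110/251) = +1 → QR.
(122/251) = +1 → QR.
(136/251) = -1 → non-residue.
(238/251) = -1 → non-residue.
(250/251) = -1 → non-residue.
Total quadratic residues among the 7: 3.

3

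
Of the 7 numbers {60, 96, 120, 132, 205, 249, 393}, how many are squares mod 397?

5

(60/397) = -1 → non-residue.
(96/397) = -1 → non-residue.
(120/397) = +1 → QR.
(132/397) = +1 → QR.
(205/397) = +1 → QR.
(249/397) = +1 → QR.
(393/397) = +1 → QR.
Total quadratic residues among the 7: 5.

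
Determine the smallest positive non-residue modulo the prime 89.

3

(2/89) = +1, so 2 is a residue.
(3/89) = −1, so 3 is the smallest positive non-residue mod 89.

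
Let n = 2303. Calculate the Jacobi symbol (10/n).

Pull out 2: since 2303 ≡ 7 (mod 8), (2/2303) = +1.
Reciprocity: 5 ≡ 1 and 2303 ≡ 3 (mod 4), so (5/2303) = +(2303/5).
Reduce top mod 5: now compute (3/5).
Reciprocity: 3 ≡ 3 and 5 ≡ 1 (mod 4), so (3/5) = +(5/3).
Reduce top mod 3: now compute (2/3).
Pull out 2: since 3 ≡ 3 (mod 8), (2/3) = -1.
Reached (1/3) = 1. Collecting the sign flips along the way, the symbol is -1.

-1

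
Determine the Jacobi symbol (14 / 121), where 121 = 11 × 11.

1

Pull out 2: since 121 ≡ 1 (mod 8), (2/121) = +1.
Reciprocity: 7 ≡ 3 and 121 ≡ 1 (mod 4), so (7/121) = +(121/7).
Reduce top mod 7: now compute (2/7).
Pull out 2: since 7 ≡ 7 (mod 8), (2/7) = +1.
Reached (1/7) = 1. Collecting the sign flips along the way, the symbol is +1.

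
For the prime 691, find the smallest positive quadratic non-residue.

(2/691) = −1, so 2 is the smallest positive non-residue mod 691.

2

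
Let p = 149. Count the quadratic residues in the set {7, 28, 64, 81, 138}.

(7/149) = +1 → QR.
(28/149) = +1 → QR.
(64/149) = +1 → QR.
(81/149) = +1 → QR.
(138/149) = -1 → non-residue.
Total quadratic residues among the 5: 4.

4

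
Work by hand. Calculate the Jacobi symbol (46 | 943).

0

Pull out 2: since 943 ≡ 7 (mod 8), (2/943) = +1.
Reciprocity: 23 ≡ 3 and 943 ≡ 3 (mod 4), so (23/943) = −(943/23).
Reduce top mod 23: now compute (0/23).
Top reduces to 0: gcd > 1, so the symbol is 0.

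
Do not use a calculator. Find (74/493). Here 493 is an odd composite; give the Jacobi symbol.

Pull out 2: since 493 ≡ 5 (mod 8), (2/493) = -1.
Reciprocity: 37 ≡ 1 and 493 ≡ 1 (mod 4), so (37/493) = +(493/37).
Reduce top mod 37: now compute (12/37).
Pull out 2^2: since 37 ≡ 5 (mod 8), (2/37) = -1, so (2/37)^2 = +1.
Reciprocity: 3 ≡ 3 and 37 ≡ 1 (mod 4), so (3/37) = +(37/3).
Reduce top mod 3: now compute (1/3).
Reached (1/3) = 1. Collecting the sign flips along the way, the symbol is -1.

-1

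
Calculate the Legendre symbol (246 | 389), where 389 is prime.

1

Pull out 2: since 389 ≡ 5 (mod 8), (2/389) = -1.
Reciprocity: 123 ≡ 3 and 389 ≡ 1 (mod 4), so (123/389) = +(389/123).
Reduce top mod 123: now compute (20/123).
Pull out 2^2: since 123 ≡ 3 (mod 8), (2/123) = -1, so (2/123)^2 = +1.
Reciprocity: 5 ≡ 1 and 123 ≡ 3 (mod 4), so (5/123) = +(123/5).
Reduce top mod 5: now compute (3/5).
Reciprocity: 3 ≡ 3 and 5 ≡ 1 (mod 4), so (3/5) = +(5/3).
Reduce top mod 3: now compute (2/3).
Pull out 2: since 3 ≡ 3 (mod 8), (2/3) = -1.
Reached (1/3) = 1. Collecting the sign flips along the way, the symbol is +1.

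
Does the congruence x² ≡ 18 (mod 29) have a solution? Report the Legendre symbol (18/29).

Pull out 2: since 29 ≡ 5 (mod 8), (2/29) = -1.
Reciprocity: 9 ≡ 1 and 29 ≡ 1 (mod 4), so (9/29) = +(29/9).
Reduce top mod 9: now compute (2/9).
Pull out 2: since 9 ≡ 1 (mod 8), (2/9) = +1.
Reached (1/9) = 1. Collecting the sign flips along the way, the symbol is -1.

-1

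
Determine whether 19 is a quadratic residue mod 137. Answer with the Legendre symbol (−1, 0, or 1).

1

Euler's criterion: (19/137) ≡ 19^68 (mod 137).
19^2 ≡ 87 (mod 137)
19^4 ≡ 34 (mod 137)
19^8 ≡ 60 (mod 137)
19^16 ≡ 38 (mod 137)
19^32 ≡ 74 (mod 137)
19^64 ≡ 133 (mod 137)
19^68 = 19^(64+4) ≡ 1 (mod 137).
Result is 1, so (19/137) = 1.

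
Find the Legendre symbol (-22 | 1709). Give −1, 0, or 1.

First reduce: -22 ≡ 1687 (mod 1709).
Reciprocity: 1687 ≡ 3 and 1709 ≡ 1 (mod 4), so (1687/1709) = +(1709/1687).
Reduce top mod 1687: now compute (22/1687).
Pull out 2: since 1687 ≡ 7 (mod 8), (2/1687) = +1.
Reciprocity: 11 ≡ 3 and 1687 ≡ 3 (mod 4), so (11/1687) = −(1687/11).
Reduce top mod 11: now compute (4/11).
Pull out 2^2: since 11 ≡ 3 (mod 8), (2/11) = -1, so (2/11)^2 = +1.
Reached (1/11) = 1. Collecting the sign flips along the way, the symbol is -1.

-1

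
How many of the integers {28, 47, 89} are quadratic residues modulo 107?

(28/107) = -1 → non-residue.
(47/107) = +1 → QR.
(89/107) = +1 → QR.
Total quadratic residues among the 3: 2.

2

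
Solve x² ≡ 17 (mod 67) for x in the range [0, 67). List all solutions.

Since 67 ≡ 3 (mod 4), a square root of 17 is 17^((67+1)/4) = 17^17 mod 67.
Repeated squaring: 17^2≡21, 17^4≡39, 17^8≡47, 17^16≡65 (mod 67).
17^17 = 17^(16+1) ≡ 33 (mod 67).
Check: 33² = 1089 ≡ 17 (mod 67). The two roots are 33 and 34.

33, 34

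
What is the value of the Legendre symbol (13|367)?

1

Reciprocity: 13 ≡ 1 and 367 ≡ 3 (mod 4), so (13/367) = +(367/13).
Reduce top mod 13: now compute (3/13).
Reciprocity: 3 ≡ 3 and 13 ≡ 1 (mod 4), so (3/13) = +(13/3).
Reduce top mod 3: now compute (1/3).
Reached (1/3) = 1. Collecting the sign flips along the way, the symbol is +1.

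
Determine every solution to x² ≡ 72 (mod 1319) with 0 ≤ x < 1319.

Since 1319 ≡ 3 (mod 4), a square root of 72 is 72^((1319+1)/4) = 72^330 mod 1319.
Repeated squaring: 72^2≡1227, 72^4≡550, 72^8≡449, 72^16≡1113, 72^32≡228, 72^64≡543, 72^128≡712, 72^256≡448 (mod 1319).
72^330 = 72^(256+64+8+2) ≡ 747 (mod 1319).
Check: 747² = 558009 ≡ 72 (mod 1319). The two roots are 572 and 747.

572, 747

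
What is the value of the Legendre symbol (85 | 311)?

-1

Reciprocity: 85 ≡ 1 and 311 ≡ 3 (mod 4), so (85/311) = +(311/85).
Reduce top mod 85: now compute (56/85).
Pull out 2^3: since 85 ≡ 5 (mod 8), (2/85) = -1, so (2/85)^3 = -1.
Reciprocity: 7 ≡ 3 and 85 ≡ 1 (mod 4), so (7/85) = +(85/7).
Reduce top mod 7: now compute (1/7).
Reached (1/7) = 1. Collecting the sign flips along the way, the symbol is -1.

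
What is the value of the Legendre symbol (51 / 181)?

-1

Reciprocity: 51 ≡ 3 and 181 ≡ 1 (mod 4), so (51/181) = +(181/51).
Reduce top mod 51: now compute (28/51).
Pull out 2^2: since 51 ≡ 3 (mod 8), (2/51) = -1, so (2/51)^2 = +1.
Reciprocity: 7 ≡ 3 and 51 ≡ 3 (mod 4), so (7/51) = −(51/7).
Reduce top mod 7: now compute (2/7).
Pull out 2: since 7 ≡ 7 (mod 8), (2/7) = +1.
Reached (1/7) = 1. Collecting the sign flips along the way, the symbol is -1.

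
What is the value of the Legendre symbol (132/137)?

Euler's criterion: (132/137) ≡ 132^68 (mod 137).
132^2 ≡ 25 (mod 137)
132^4 ≡ 77 (mod 137)
132^8 ≡ 38 (mod 137)
132^16 ≡ 74 (mod 137)
132^32 ≡ 133 (mod 137)
132^64 ≡ 16 (mod 137)
132^68 = 132^(64+4) ≡ 136 (mod 137).
Result is 136 ≡ −1, so (132/137) = −1.

-1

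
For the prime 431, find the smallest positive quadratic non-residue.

(2/431) = +1, so 2 is a residue.
(3/431) = +1, so 3 is a residue.
(4/431) = +1, so 4 is a residue.
(5/431) = +1, so 5 is a residue.
(6/431) = +1, so 6 is a residue.
(7/431) = −1, so 7 is the smallest positive non-residue mod 431.

7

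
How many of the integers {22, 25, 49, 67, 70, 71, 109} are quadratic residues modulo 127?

5

(22/127) = +1 → QR.
(25/127) = +1 → QR.
(49/127) = +1 → QR.
(67/127) = -1 → non-residue.
(70/127) = +1 → QR.
(71/127) = +1 → QR.
(109/127) = -1 → non-residue.
Total quadratic residues among the 7: 5.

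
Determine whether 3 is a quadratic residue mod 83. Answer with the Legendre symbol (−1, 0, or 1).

Reciprocity: 3 ≡ 3 and 83 ≡ 3 (mod 4), so (3/83) = −(83/3).
Reduce top mod 3: now compute (2/3).
Pull out 2: since 3 ≡ 3 (mod 8), (2/3) = -1.
Reached (1/3) = 1. Collecting the sign flips along the way, the symbol is +1.

1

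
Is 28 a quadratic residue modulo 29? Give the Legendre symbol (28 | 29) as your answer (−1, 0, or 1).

Euler's criterion: (28/29) ≡ 28^14 (mod 29).
28^2 ≡ 1 (mod 29)
28^4 ≡ 1 (mod 29)
28^8 ≡ 1 (mod 29)
28^14 = 28^(8+4+2) ≡ 1 (mod 29).
Result is 1, so (28/29) = 1.

1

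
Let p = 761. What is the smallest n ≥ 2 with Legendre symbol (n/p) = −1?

(2/761) = +1, so 2 is a residue.
(3/761) = −1, so 3 is the smallest positive non-residue mod 761.

3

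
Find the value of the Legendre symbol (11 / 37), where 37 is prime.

1

Reciprocity: 11 ≡ 3 and 37 ≡ 1 (mod 4), so (11/37) = +(37/11).
Reduce top mod 11: now compute (4/11).
Pull out 2^2: since 11 ≡ 3 (mod 8), (2/11) = -1, so (2/11)^2 = +1.
Reached (1/11) = 1. Collecting the sign flips along the way, the symbol is +1.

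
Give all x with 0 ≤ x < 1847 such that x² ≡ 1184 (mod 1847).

Since 1847 ≡ 3 (mod 4), a square root of 1184 is 1184^((1847+1)/4) = 1184^462 mod 1847.
Repeated squaring: 1184^2≡1830, 1184^4≡289, 1184^8≡406, 1184^16≡453, 1184^32≡192, 1184^64≡1771, 1184^128≡235, 1184^256≡1662 (mod 1847).
1184^462 = 1184^(256+128+64+8+4+2) ≡ 1617 (mod 1847).
Check: 1617² = 2614689 ≡ 1184 (mod 1847). The two roots are 230 and 1617.

230, 1617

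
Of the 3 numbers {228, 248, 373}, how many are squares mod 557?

2

(228/557) = -1 → non-residue.
(248/557) = +1 → QR.
(373/557) = +1 → QR.
Total quadratic residues among the 3: 2.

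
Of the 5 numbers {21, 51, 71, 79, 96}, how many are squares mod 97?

2

(21/97) = -1 → non-residue.
(51/97) = -1 → non-residue.
(71/97) = -1 → non-residue.
(79/97) = +1 → QR.
(96/97) = +1 → QR.
Total quadratic residues among the 5: 2.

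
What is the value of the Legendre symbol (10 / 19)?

-1

Pull out 2: since 19 ≡ 3 (mod 8), (2/19) = -1.
Reciprocity: 5 ≡ 1 and 19 ≡ 3 (mod 4), so (5/19) = +(19/5).
Reduce top mod 5: now compute (4/5).
Pull out 2^2: since 5 ≡ 5 (mod 8), (2/5) = -1, so (2/5)^2 = +1.
Reached (1/5) = 1. Collecting the sign flips along the way, the symbol is -1.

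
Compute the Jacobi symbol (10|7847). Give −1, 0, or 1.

Pull out 2: since 7847 ≡ 7 (mod 8), (2/7847) = +1.
Reciprocity: 5 ≡ 1 and 7847 ≡ 3 (mod 4), so (5/7847) = +(7847/5).
Reduce top mod 5: now compute (2/5).
Pull out 2: since 5 ≡ 5 (mod 8), (2/5) = -1.
Reached (1/5) = 1. Collecting the sign flips along the way, the symbol is -1.

-1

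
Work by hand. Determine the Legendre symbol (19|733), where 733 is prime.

1

Euler's criterion: (19/733) ≡ 19^366 (mod 733).
19^2 ≡ 361 (mod 733)
19^4 ≡ 580 (mod 733)
19^8 ≡ 686 (mod 733)
19^16 ≡ 10 (mod 733)
19^32 ≡ 100 (mod 733)
19^64 ≡ 471 (mod 733)
19^128 ≡ 475 (mod 733)
19^256 ≡ 594 (mod 733)
19^366 = 19^(256+64+32+8+4+2) ≡ 1 (mod 733).
Result is 1, so (19/733) = 1.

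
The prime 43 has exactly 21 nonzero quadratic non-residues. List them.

2, 3, 5, 7, 8, 12, 18, 19, 20, 22, 26, 27, 28, 29, 30, 32, 33, 34, 37, 39, 42

Square k = 1,…,21 (k and 43−k give the same square):
1²=1, 2²=4, 3²=9, 4²=16, 5²=25, 6²=36, 7²≡6, 8²≡21, 9²≡38, 10²≡14, 11²≡35, 12²≡15, 13²≡40, 14²≡24, 15²≡10, 16²≡41, 17²≡31, 18²≡23, 19²≡17, 20²≡13, 21²≡11 (mod 43).
The residues are {1, 4, 6, 9, 10, 11, 13, 14, 15, 16, 17, 21, 23, 24, 25, 31, 35, 36, 38, 40, 41}; the non-residues are the remaining 21 nonzero classes.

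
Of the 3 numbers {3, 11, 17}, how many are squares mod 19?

(3/19) = -1 → non-residue.
(11/19) = +1 → QR.
(17/19) = +1 → QR.
Total quadratic residues among the 3: 2.

2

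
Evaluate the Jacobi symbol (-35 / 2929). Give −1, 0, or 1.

First reduce: -35 ≡ 2894 (mod 2929).
Pull out 2: since 2929 ≡ 1 (mod 8), (2/2929) = +1.
Reciprocity: 1447 ≡ 3 and 2929 ≡ 1 (mod 4), so (1447/2929) = +(2929/1447).
Reduce top mod 1447: now compute (35/1447).
Reciprocity: 35 ≡ 3 and 1447 ≡ 3 (mod 4), so (35/1447) = −(1447/35).
Reduce top mod 35: now compute (12/35).
Pull out 2^2: since 35 ≡ 3 (mod 8), (2/35) = -1, so (2/35)^2 = +1.
Reciprocity: 3 ≡ 3 and 35 ≡ 3 (mod 4), so (3/35) = −(35/3).
Reduce top mod 3: now compute (2/3).
Pull out 2: since 3 ≡ 3 (mod 8), (2/3) = -1.
Reached (1/3) = 1. Collecting the sign flips along the way, the symbol is -1.

-1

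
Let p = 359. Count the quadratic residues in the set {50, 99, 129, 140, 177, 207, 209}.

3

(50/359) = +1 → QR.
(99/359) = +1 → QR.
(129/359) = -1 → non-residue.
(140/359) = -1 → non-residue.
(177/359) = -1 → non-residue.
(207/359) = +1 → QR.
(209/359) = -1 → non-residue.
Total quadratic residues among the 7: 3.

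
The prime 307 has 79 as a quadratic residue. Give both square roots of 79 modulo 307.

Since 307 ≡ 3 (mod 4), a square root of 79 is 79^((307+1)/4) = 79^77 mod 307.
Repeated squaring: 79^2≡101, 79^4≡70, 79^8≡295, 79^16≡144, 79^32≡167, 79^64≡259 (mod 307).
79^77 = 79^(64+8+4+1) ≡ 155 (mod 307).
Check: 155² = 24025 ≡ 79 (mod 307). The two roots are 152 and 155.

152, 155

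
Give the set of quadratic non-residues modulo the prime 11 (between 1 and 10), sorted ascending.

2,6,7,8,10

Square k = 1,…,5 (k and 11−k give the same square):
1²=1, 2²=4, 3²=9, 4²≡5, 5²≡3 (mod 11).
The residues are {1, 3, 4, 5, 9}; the non-residues are the remaining 5 nonzero classes.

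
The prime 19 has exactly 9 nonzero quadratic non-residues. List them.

Square k = 1,…,9 (k and 19−k give the same square):
1²=1, 2²=4, 3²=9, 4²=16, 5²≡6, 6²≡17, 7²≡11, 8²≡7, 9²≡5 (mod 19).
The residues are {1, 4, 5, 6, 7, 9, 11, 16, 17}; the non-residues are the remaining 9 nonzero classes.

2,3,8,10,12,13,14,15,18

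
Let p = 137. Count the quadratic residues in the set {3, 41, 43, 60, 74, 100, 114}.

3

(3/137) = -1 → non-residue.
(41/137) = -1 → non-residue.
(43/137) = -1 → non-residue.
(60/137) = +1 → QR.
(74/137) = +1 → QR.
(100/137) = +1 → QR.
(114/137) = -1 → non-residue.
Total quadratic residues among the 7: 3.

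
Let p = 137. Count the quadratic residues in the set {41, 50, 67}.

1

(41/137) = -1 → non-residue.
(50/137) = +1 → QR.
(67/137) = -1 → non-residue.
Total quadratic residues among the 3: 1.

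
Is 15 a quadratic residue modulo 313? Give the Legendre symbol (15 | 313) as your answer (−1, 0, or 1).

Reciprocity: 15 ≡ 3 and 313 ≡ 1 (mod 4), so (15/313) = +(313/15).
Reduce top mod 15: now compute (13/15).
Reciprocity: 13 ≡ 1 and 15 ≡ 3 (mod 4), so (13/15) = +(15/13).
Reduce top mod 13: now compute (2/13).
Pull out 2: since 13 ≡ 5 (mod 8), (2/13) = -1.
Reached (1/13) = 1. Collecting the sign flips along the way, the symbol is -1.

-1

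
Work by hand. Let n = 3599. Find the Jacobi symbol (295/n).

Reciprocity: 295 ≡ 3 and 3599 ≡ 3 (mod 4), so (295/3599) = −(3599/295).
Reduce top mod 295: now compute (59/295).
Reciprocity: 59 ≡ 3 and 295 ≡ 3 (mod 4), so (59/295) = −(295/59).
Reduce top mod 59: now compute (0/59).
Top reduces to 0: gcd > 1, so the symbol is 0.

0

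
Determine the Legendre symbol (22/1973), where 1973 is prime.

-1

Pull out 2: since 1973 ≡ 5 (mod 8), (2/1973) = -1.
Reciprocity: 11 ≡ 3 and 1973 ≡ 1 (mod 4), so (11/1973) = +(1973/11).
Reduce top mod 11: now compute (4/11).
Pull out 2^2: since 11 ≡ 3 (mod 8), (2/11) = -1, so (2/11)^2 = +1.
Reached (1/11) = 1. Collecting the sign flips along the way, the symbol is -1.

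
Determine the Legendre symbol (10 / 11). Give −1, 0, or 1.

-1

Pull out 2: since 11 ≡ 3 (mod 8), (2/11) = -1.
Reciprocity: 5 ≡ 1 and 11 ≡ 3 (mod 4), so (5/11) = +(11/5).
Reduce top mod 5: now compute (1/5).
Reached (1/5) = 1. Collecting the sign flips along the way, the symbol is -1.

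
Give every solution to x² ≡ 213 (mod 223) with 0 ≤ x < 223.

92, 131

Since 223 ≡ 3 (mod 4), a square root of 213 is 213^((223+1)/4) = 213^56 mod 223.
Repeated squaring: 213^2≡100, 213^4≡188, 213^8≡110, 213^16≡58, 213^32≡19 (mod 223).
213^56 = 213^(32+16+8) ≡ 131 (mod 223).
Check: 131² = 17161 ≡ 213 (mod 223). The two roots are 92 and 131.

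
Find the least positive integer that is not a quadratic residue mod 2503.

(2/2503) = +1, so 2 is a residue.
(3/2503) = −1, so 3 is the smallest positive non-residue mod 2503.

3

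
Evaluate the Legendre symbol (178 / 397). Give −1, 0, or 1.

Euler's criterion: (178/397) ≡ 178^198 (mod 397).
178^2 ≡ 321 (mod 397)
178^4 ≡ 218 (mod 397)
178^8 ≡ 281 (mod 397)
178^16 ≡ 355 (mod 397)
178^32 ≡ 176 (mod 397)
178^64 ≡ 10 (mod 397)
178^128 ≡ 100 (mod 397)
178^198 = 178^(128+64+4+2) ≡ 1 (mod 397).
Result is 1, so (178/397) = 1.

1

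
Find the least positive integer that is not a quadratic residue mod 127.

3

(2/127) = +1, so 2 is a residue.
(3/127) = −1, so 3 is the smallest positive non-residue mod 127.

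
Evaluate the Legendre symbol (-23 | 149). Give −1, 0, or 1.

-1

First reduce: -23 ≡ 126 (mod 149).
Pull out 2: since 149 ≡ 5 (mod 8), (2/149) = -1.
Reciprocity: 63 ≡ 3 and 149 ≡ 1 (mod 4), so (63/149) = +(149/63).
Reduce top mod 63: now compute (23/63).
Reciprocity: 23 ≡ 3 and 63 ≡ 3 (mod 4), so (23/63) = −(63/23).
Reduce top mod 23: now compute (17/23).
Reciprocity: 17 ≡ 1 and 23 ≡ 3 (mod 4), so (17/23) = +(23/17).
Reduce top mod 17: now compute (6/17).
Pull out 2: since 17 ≡ 1 (mod 8), (2/17) = +1.
Reciprocity: 3 ≡ 3 and 17 ≡ 1 (mod 4), so (3/17) = +(17/3).
Reduce top mod 3: now compute (2/3).
Pull out 2: since 3 ≡ 3 (mod 8), (2/3) = -1.
Reached (1/3) = 1. Collecting the sign flips along the way, the symbol is -1.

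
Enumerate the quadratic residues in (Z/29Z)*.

Square k = 1,…,14 (k and 29−k give the same square):
1²=1, 2²=4, 3²=9, 4²=16, 5²=25, 6²≡7, 7²≡20, 8²≡6, 9²≡23, 10²≡13, 11²≡5, 12²≡28, 13²≡24, 14²≡22 (mod 29).
So the quadratic residues mod 29 are {1, 4, 5, 6, 7, 9, 13, 16, 20, 22, 23, 24, 25, 28}.

1, 4, 5, 6, 7, 9, 13, 16, 20, 22, 23, 24, 25, 28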